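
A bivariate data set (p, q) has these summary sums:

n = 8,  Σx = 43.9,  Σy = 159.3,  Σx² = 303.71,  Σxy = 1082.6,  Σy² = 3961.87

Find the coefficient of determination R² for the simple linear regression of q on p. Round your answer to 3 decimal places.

Sxx = Σx² − (Σx)²/n = 303.71 − 240.90125 = 62.80875
Sxy = Σxy − (Σx)(Σy)/n = 1082.6 − 874.15875 = 208.44125
Syy = Σy² − (Σy)²/n = 3961.87 − 3172.06125 = 789.80875
R² = Sxy²/(Sxx·Syy) = (208.44125)²/(62.80875·789.80875) = 0.875841

0.876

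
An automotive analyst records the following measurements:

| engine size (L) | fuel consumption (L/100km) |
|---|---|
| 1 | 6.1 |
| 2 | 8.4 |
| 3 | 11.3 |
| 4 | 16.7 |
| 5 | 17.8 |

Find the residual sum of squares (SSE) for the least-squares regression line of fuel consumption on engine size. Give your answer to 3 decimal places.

n = 5, Σx = 15, Σy = 60.3, Σxy = 212.6, Σx² = 55, Σy² = 831.19
Sxx = Σx² − (Σx)²/n = 55 − 45 = 10
Sxy = Σxy − (Σx)(Σy)/n = 212.6 − 180.9 = 31.7
Syy = Σy² − (Σy)²/n = 831.19 − 727.218 = 103.972
b = Sxy/Sxx = 31.7/10 = 3.17
SSE = Syy − b·Sxy = 103.972 − 3.17·31.7 = 3.483

3.483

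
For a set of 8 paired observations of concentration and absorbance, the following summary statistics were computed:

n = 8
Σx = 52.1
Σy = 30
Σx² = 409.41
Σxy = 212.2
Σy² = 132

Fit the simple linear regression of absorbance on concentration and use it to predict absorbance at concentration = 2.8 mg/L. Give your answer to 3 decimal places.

2.859

Sxx = Σx² − (Σx)²/n = 409.41 − 339.30125 = 70.10875
Sxy = Σxy − (Σx)(Σy)/n = 212.2 − 195.375 = 16.825
b = Sxy/Sxx = 16.825/70.10875 = 0.239984
a = ȳ − b·x̄ = 3.75 − 0.239984·6.5125 = 2.187102
ŷ(2.8) = a + b·2.8 = 2.187102 + 0.239984·2.8 = 2.859058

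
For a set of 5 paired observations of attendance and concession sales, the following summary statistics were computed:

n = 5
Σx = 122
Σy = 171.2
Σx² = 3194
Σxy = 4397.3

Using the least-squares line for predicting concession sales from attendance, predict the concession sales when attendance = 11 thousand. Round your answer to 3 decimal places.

20.666

Sxx = Σx² − (Σx)²/n = 3194 − 2976.8 = 217.2
Sxy = Σxy − (Σx)(Σy)/n = 4397.3 − 4177.28 = 220.02
b = Sxy/Sxx = 220.02/217.2 = 1.012983
a = ȳ − b·x̄ = 34.24 − 1.012983·24.4 = 9.523204
ŷ(11) = a + b·11 = 9.523204 + 1.012983·11 = 20.666022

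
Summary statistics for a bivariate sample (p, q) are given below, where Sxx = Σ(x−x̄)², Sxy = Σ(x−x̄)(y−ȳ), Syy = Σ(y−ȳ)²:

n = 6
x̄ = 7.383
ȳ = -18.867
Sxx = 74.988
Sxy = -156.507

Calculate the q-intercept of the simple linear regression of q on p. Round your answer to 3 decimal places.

-3.458

b = Sxy/Sxx = -156.507/74.988 = -2.087094
a = ȳ − b·x̄ = -18.867 − (-2.087094)·7.383 = -3.457985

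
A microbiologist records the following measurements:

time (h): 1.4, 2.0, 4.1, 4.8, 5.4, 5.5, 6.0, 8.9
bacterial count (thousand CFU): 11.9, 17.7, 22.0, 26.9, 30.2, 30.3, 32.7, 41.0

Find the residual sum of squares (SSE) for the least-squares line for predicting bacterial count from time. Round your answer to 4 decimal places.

16.4710

n = 8, Σx = 38.1, Σy = 212.7, Σxy = 1162.21, Σx² = 220.43, Σy² = 6242.93
Sxx = Σx² − (Σx)²/n = 220.43 − 181.45125 = 38.97875
Sxy = Σxy − (Σx)(Σy)/n = 1162.21 − 1012.98375 = 149.22625
Syy = Σy² − (Σy)²/n = 6242.93 − 5655.16125 = 587.76875
b = Sxy/Sxx = 149.22625/38.97875 = 3.828400
SSE = Syy − b·Sxy = 587.76875 − 3.828400·149.22625 = 16.470961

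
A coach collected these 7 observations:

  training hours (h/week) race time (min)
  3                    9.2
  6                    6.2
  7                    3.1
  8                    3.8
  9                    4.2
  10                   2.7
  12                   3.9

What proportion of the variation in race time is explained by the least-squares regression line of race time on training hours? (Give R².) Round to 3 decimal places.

n = 7, Σx = 55, Σy = 33.1, Σxy = 228.5, Σx² = 483, Σy² = 187.27
Sxx = Σx² − (Σx)²/n = 483 − 432.142857 = 50.857143
Sxy = Σxy − (Σx)(Σy)/n = 228.5 − 260.071429 = -31.571429
Syy = Σy² − (Σy)²/n = 187.27 − 156.515714 = 30.754286
R² = Sxy²/(Sxx·Syy) = (-31.571429)²/(50.857143·30.754286) = 0.637281

0.637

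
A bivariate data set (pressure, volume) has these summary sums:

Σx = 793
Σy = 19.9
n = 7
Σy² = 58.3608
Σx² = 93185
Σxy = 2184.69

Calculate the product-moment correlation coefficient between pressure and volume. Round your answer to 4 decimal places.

Sxx = Σx² − (Σx)²/n = 93185 − 89835.571429 = 3349.428571
Sxy = Σxy − (Σx)(Σy)/n = 2184.69 − 2254.385714 = -69.695714
Syy = Σy² − (Σy)²/n = 58.3608 − 56.572857 = 1.787943
r = Sxy/√(Sxx·Syy) = -69.695714/√(5988.586890) = -69.695714/77.385961 = -0.900625

-0.9006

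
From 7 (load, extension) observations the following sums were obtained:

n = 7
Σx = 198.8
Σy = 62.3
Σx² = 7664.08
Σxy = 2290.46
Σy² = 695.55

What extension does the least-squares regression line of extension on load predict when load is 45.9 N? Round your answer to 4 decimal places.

Sxx = Σx² − (Σx)²/n = 7664.08 − 5645.92 = 2018.16
Sxy = Σxy − (Σx)(Σy)/n = 2290.46 − 1769.32 = 521.14
b = Sxy/Sxx = 521.14/2018.16 = 0.258225
a = ȳ − b·x̄ = 8.9 − 0.258225·28.4 = 1.566401
ŷ(45.9) = a + b·45.9 = 1.566401 + 0.258225·45.9 = 13.418943

13.4189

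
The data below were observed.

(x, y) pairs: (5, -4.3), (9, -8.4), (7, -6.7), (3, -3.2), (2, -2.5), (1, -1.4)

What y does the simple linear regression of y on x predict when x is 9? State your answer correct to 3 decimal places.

-8.277

n = 6, Σx = 27, Σy = -26.5, Σxy = -160, Σx² = 169
Sxx = Σx² − (Σx)²/n = 169 − 121.5 = 47.5
Sxy = Σxy − (Σx)(Σy)/n = -160 − (-119.25) = -40.75
b = Sxy/Sxx = -40.75/47.5 = -0.857895
a = ȳ − b·x̄ = -4.416667 − (-0.857895)·4.5 = -0.556140
ŷ(9) = a + b·9 = -0.556140 + (-0.857895)·9 = -8.277193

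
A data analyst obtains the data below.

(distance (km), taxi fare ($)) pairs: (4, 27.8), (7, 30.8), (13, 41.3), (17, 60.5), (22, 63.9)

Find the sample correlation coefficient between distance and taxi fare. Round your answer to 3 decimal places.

0.971

n = 5, Σx = 63, Σy = 224.3, Σxy = 3298, Σx² = 1007, Σy² = 11170.63
Sxx = Σx² − (Σx)²/n = 1007 − 793.8 = 213.2
Sxy = Σxy − (Σx)(Σy)/n = 3298 − 2826.18 = 471.82
Syy = Σy² − (Σy)²/n = 11170.63 − 10062.098 = 1108.532
r = Sxy/√(Sxx·Syy) = 471.82/√(236339.0224) = 471.82/486.147120 = 0.970529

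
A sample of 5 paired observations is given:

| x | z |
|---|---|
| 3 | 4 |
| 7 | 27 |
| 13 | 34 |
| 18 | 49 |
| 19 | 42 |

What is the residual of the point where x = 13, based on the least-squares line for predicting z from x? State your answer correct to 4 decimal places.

0.4510

n = 5, Σx = 60, Σy = 156, Σxy = 2323, Σx² = 912
Sxx = Σx² − (Σx)²/n = 912 − 720 = 192
Sxy = Σxy − (Σx)(Σy)/n = 2323 − 1872 = 451
b = Sxy/Sxx = 451/192 = 2.348958
a = ȳ − b·x̄ = 31.2 − 2.348958·12 = 3.0125
ŷ(13) = 3.0125 + 2.348958·13 = 33.548958
residual = y − ŷ = 34 − 33.548958 = 0.451042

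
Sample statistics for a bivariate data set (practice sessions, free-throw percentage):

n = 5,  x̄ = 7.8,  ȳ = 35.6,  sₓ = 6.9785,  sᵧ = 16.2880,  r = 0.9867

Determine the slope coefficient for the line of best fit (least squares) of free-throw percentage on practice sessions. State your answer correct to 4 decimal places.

b = r · sᵧ/sₓ = 0.9867 · 16.288/6.9785 = 2.302983

2.3030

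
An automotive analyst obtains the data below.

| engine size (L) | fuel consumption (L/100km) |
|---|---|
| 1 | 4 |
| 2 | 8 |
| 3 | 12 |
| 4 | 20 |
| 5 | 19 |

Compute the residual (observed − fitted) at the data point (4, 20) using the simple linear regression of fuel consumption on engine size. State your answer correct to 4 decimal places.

3.2000

n = 5, Σx = 15, Σy = 63, Σxy = 231, Σx² = 55
Sxx = Σx² − (Σx)²/n = 55 − 45 = 10
Sxy = Σxy − (Σx)(Σy)/n = 231 − 189 = 42
b = Sxy/Sxx = 42/10 = 4.2
a = ȳ − b·x̄ = 12.6 − 4.2·3 = 0
ŷ(4) = 0 + 4.2·4 = 16.8
residual = y − ŷ = 20 − 16.8 = 3.2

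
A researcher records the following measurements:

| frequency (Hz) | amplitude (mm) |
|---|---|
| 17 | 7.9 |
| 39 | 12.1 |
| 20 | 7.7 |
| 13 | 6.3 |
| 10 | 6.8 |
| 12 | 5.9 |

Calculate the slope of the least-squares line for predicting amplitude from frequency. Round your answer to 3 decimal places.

n = 6, Σx = 111, Σy = 46.7, Σxy = 980.9, Σx² = 2623
Sxx = Σx² − (Σx)²/n = 2623 − 2053.5 = 569.5
Sxy = Σxy − (Σx)(Σy)/n = 980.9 − 863.95 = 116.95
b = Sxy/Sxx = 116.95/569.5 = 0.205356

0.205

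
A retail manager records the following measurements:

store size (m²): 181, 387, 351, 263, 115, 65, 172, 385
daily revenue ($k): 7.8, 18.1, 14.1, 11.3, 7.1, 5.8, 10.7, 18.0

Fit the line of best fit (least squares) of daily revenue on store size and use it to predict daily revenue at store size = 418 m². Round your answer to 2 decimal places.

n = 8, Σx = 1919, Σy = 92.9, Σxy = 26301.4, Σx² = 570159
Sxx = Σx² − (Σx)²/n = 570159 − 460320.125 = 109838.875
Sxy = Σxy − (Σx)(Σy)/n = 26301.4 − 22284.3875 = 4017.0125
b = Sxy/Sxx = 4017.0125/109838.875 = 0.036572
a = ȳ − b·x̄ = 11.6125 − 0.036572·239.875 = 2.839824
ŷ(418) = a + b·418 = 2.839824 + 0.036572·418 = 18.126863

18.13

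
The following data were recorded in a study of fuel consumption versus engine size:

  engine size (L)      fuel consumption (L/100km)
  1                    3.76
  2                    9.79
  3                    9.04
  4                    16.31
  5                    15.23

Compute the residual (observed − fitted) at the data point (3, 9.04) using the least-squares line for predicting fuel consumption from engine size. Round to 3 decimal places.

-1.786

n = 5, Σx = 15, Σy = 54.13, Σxy = 191.85, Σx² = 55
Sxx = Σx² − (Σx)²/n = 55 − 45 = 10
Sxy = Σxy − (Σx)(Σy)/n = 191.85 − 162.39 = 29.46
b = Sxy/Sxx = 29.46/10 = 2.946
a = ȳ − b·x̄ = 10.826 − 2.946·3 = 1.988
ŷ(3) = 1.988 + 2.946·3 = 10.826
residual = y − ŷ = 9.04 − 10.826 = -1.786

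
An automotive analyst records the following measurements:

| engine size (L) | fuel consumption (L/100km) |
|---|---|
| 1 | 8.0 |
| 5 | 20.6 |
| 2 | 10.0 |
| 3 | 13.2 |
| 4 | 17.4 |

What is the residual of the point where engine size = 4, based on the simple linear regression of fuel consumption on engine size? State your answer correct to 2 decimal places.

n = 5, Σx = 15, Σy = 69.2, Σxy = 240.2, Σx² = 55
Sxx = Σx² − (Σx)²/n = 55 − 45 = 10
Sxy = Σxy − (Σx)(Σy)/n = 240.2 − 207.6 = 32.6
b = Sxy/Sxx = 32.6/10 = 3.26
a = ȳ − b·x̄ = 13.84 − 3.26·3 = 4.06
ŷ(4) = 4.06 + 3.26·4 = 17.1
residual = y − ŷ = 17.4 − 17.1 = 0.3

0.30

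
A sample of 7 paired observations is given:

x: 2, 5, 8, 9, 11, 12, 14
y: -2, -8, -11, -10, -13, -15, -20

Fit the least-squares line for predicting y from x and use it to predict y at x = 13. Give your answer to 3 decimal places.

n = 7, Σx = 61, Σy = -79, Σxy = -825, Σx² = 635
Sxx = Σx² − (Σx)²/n = 635 − 531.571429 = 103.428571
Sxy = Σxy − (Σx)(Σy)/n = -825 − (-688.428571) = -136.571429
b = Sxy/Sxx = -136.571429/103.428571 = -1.320442
a = ȳ − b·x̄ = -11.285714 − (-1.320442)·8.714286 = 0.220994
ŷ(13) = a + b·13 = 0.220994 + (-1.320442)·13 = -16.944751

-16.945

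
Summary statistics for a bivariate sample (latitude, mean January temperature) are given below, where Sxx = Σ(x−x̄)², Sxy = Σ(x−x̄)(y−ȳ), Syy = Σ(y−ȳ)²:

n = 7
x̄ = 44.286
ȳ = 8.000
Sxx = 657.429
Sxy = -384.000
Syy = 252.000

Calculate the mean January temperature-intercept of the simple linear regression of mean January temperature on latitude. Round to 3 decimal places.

33.867

b = Sxy/Sxx = -384/657.429 = -0.584093
a = ȳ − b·x̄ = 8 − (-0.584093)·44.286 = 33.867164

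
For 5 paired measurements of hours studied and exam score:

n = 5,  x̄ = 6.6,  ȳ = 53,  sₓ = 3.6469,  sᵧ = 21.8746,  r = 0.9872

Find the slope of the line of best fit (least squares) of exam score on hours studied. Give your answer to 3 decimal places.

5.921

b = r · sᵧ/sₓ = 0.9872 · 21.8746/3.6469 = 5.921359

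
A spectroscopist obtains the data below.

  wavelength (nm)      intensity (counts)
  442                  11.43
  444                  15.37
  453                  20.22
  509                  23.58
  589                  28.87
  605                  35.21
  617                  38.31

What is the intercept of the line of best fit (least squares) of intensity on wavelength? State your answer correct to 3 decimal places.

-38.290

n = 7, Σx = 3659, Σy = 172.99, Σxy = 94981.97, Σx² = 1950425
Sxx = Σx² − (Σx)²/n = 1950425 − 1912611.571429 = 37813.428571
Sxy = Σxy − (Σx)(Σy)/n = 94981.97 − 90424.344286 = 4557.625714
b = Sxy/Sxx = 4557.625714/37813.428571 = 0.120529
a = ȳ − b·x̄ = 24.712857 − 0.120529·522.714286 = -38.289525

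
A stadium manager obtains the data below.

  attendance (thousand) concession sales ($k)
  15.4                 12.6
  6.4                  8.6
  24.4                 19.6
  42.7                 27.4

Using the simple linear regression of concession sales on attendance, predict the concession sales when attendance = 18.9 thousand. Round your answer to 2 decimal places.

15.29

n = 4, Σx = 88.9, Σy = 68.2, Σxy = 1897.3, Σx² = 2696.77
Sxx = Σx² − (Σx)²/n = 2696.77 − 1975.8025 = 720.9675
Sxy = Σxy − (Σx)(Σy)/n = 1897.3 − 1515.745 = 381.555
b = Sxy/Sxx = 381.555/720.9675 = 0.529226
a = ȳ − b·x̄ = 17.05 − 0.529226·22.225 = 5.287944
ŷ(18.9) = a + b·18.9 = 5.287944 + 0.529226·18.9 = 15.290322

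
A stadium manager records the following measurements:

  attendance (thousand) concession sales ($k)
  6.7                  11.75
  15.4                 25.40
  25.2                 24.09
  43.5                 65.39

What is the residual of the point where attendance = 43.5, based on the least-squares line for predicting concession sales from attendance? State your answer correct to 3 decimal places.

n = 4, Σx = 90.8, Σy = 126.63, Σxy = 3921.418, Σx² = 2809.34
Sxx = Σx² − (Σx)²/n = 2809.34 − 2061.16 = 748.18
Sxy = Σxy − (Σx)(Σy)/n = 3921.418 − 2874.501 = 1046.917
b = Sxy/Sxx = 1046.917/748.18 = 1.399285
a = ȳ − b·x̄ = 31.6575 − 1.399285·22.7 = -0.106268
ŷ(43.5) = -0.106268 + 1.399285·43.5 = 60.762627
residual = y − ŷ = 65.39 − 60.762627 = 4.627373

4.627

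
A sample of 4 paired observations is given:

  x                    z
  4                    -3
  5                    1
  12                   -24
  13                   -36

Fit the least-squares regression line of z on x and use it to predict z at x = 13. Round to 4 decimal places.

-31.8385

n = 4, Σx = 34, Σy = -62, Σxy = -763, Σx² = 354
Sxx = Σx² − (Σx)²/n = 354 − 289 = 65
Sxy = Σxy − (Σx)(Σy)/n = -763 − (-527) = -236
b = Sxy/Sxx = -236/65 = -3.630769
a = ȳ − b·x̄ = -15.5 − (-3.630769)·8.5 = 15.361538
ŷ(13) = a + b·13 = 15.361538 + (-3.630769)·13 = -31.838462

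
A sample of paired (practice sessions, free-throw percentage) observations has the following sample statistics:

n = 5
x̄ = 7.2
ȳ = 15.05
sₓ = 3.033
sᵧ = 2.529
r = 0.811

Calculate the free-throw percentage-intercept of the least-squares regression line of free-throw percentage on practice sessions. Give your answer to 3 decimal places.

b = r · sᵧ/sₓ = 0.811 · 2.529/3.033 = 0.676234
a = ȳ − b·x̄ = 15.05 − 0.676234·7.2 = 10.181112

10.181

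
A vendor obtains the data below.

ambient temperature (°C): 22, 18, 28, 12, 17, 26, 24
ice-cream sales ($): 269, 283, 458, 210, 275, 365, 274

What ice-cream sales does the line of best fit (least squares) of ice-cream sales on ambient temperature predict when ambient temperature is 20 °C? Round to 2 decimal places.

292.84

n = 7, Σx = 147, Σy = 2134, Σxy = 47097, Σx² = 3277
Sxx = Σx² − (Σx)²/n = 3277 − 3087 = 190
Sxy = Σxy − (Σx)(Σy)/n = 47097 − 44814 = 2283
b = Sxy/Sxx = 2283/190 = 12.015789
a = ȳ − b·x̄ = 304.857143 − 12.015789·21 = 52.525564
ŷ(20) = a + b·20 = 52.525564 + 12.015789·20 = 292.841353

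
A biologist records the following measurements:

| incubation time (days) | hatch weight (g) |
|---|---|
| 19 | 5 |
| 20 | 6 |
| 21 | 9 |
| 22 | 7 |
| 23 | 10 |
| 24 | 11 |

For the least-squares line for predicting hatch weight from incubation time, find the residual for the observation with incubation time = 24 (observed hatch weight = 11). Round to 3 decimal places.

n = 6, Σx = 129, Σy = 48, Σxy = 1052, Σx² = 2791
Sxx = Σx² − (Σx)²/n = 2791 − 2773.5 = 17.5
Sxy = Σxy − (Σx)(Σy)/n = 1052 − 1032 = 20
b = Sxy/Sxx = 20/17.5 = 1.142857
a = ȳ − b·x̄ = 8 − 1.142857·21.5 = -16.571429
ŷ(24) = -16.571429 + 1.142857·24 = 10.857143
residual = y − ŷ = 11 − 10.857143 = 0.142857

0.143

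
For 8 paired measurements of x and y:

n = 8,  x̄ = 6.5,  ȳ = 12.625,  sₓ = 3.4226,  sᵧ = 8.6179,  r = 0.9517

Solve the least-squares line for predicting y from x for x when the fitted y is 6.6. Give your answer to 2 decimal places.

3.99

b = r · sᵧ/sₓ = 0.9517 · 8.6179/3.4226 = 2.396323
a = ȳ − b·x̄ = 12.625 − 2.396323·6.5 = -2.951100
Set a + b·x = 6.6: x = (6.6 − (-2.951100)) / 2.396323 = 3.985731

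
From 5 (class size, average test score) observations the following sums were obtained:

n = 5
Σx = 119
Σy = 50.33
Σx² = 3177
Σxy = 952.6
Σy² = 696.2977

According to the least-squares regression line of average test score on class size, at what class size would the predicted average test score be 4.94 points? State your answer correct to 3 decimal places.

31.007

Sxx = Σx² − (Σx)²/n = 3177 − 2832.2 = 344.8
Sxy = Σxy − (Σx)(Σy)/n = 952.6 − 1197.854 = -245.254
b = Sxy/Sxx = -245.254/344.8 = -0.711294
a = ȳ − b·x̄ = 10.066 − (-0.711294)·23.8 = 26.994785
Set a + b·x = 4.94: x = (4.94 − 26.994785) / (-0.711294) = 31.006589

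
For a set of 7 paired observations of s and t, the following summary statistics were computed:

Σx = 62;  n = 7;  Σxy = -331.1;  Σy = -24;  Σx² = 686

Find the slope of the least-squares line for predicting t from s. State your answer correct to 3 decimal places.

-0.866

Sxx = Σx² − (Σx)²/n = 686 − 549.142857 = 136.857143
Sxy = Σxy − (Σx)(Σy)/n = -331.1 − (-212.571429) = -118.528571
b = Sxy/Sxx = -118.528571/136.857143 = -0.866075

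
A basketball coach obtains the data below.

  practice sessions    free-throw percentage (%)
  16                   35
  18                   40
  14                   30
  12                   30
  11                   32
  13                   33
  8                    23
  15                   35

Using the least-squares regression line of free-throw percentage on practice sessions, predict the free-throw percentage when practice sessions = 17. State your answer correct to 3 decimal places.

37.551

n = 8, Σx = 107, Σy = 258, Σxy = 3550, Σx² = 1499
Sxx = Σx² − (Σx)²/n = 1499 − 1431.125 = 67.875
Sxy = Σxy − (Σx)(Σy)/n = 3550 − 3450.75 = 99.25
b = Sxy/Sxx = 99.25/67.875 = 1.462247
a = ȳ − b·x̄ = 32.25 − 1.462247·13.375 = 12.692449
ŷ(17) = a + b·17 = 12.692449 + 1.462247·17 = 37.550645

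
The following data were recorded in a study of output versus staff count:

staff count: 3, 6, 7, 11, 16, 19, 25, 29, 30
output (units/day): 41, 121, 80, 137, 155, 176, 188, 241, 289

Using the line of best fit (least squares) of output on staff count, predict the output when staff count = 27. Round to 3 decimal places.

235.758

n = 9, Σx = 146, Σy = 1428, Σxy = 29099, Σx² = 3198
Sxx = Σx² − (Σx)²/n = 3198 − 2368.444444 = 829.555556
Sxy = Σxy − (Σx)(Σy)/n = 29099 − 23165.333333 = 5933.666667
b = Sxy/Sxx = 5933.666667/829.555556 = 7.152826
a = ȳ − b·x̄ = 158.666667 − 7.152826·16.222222 = 42.631931
ŷ(27) = a + b·27 = 42.631931 + 7.152826·27 = 235.758237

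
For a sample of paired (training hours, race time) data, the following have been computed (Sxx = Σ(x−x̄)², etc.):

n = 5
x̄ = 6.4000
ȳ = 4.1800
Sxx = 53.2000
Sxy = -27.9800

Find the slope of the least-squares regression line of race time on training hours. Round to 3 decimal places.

b = Sxy/Sxx = -27.98/53.2 = -0.525940

-0.526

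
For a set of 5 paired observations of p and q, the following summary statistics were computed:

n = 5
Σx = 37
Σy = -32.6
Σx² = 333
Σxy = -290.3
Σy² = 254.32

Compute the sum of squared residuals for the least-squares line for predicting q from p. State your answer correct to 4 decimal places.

1.1112

Sxx = Σx² − (Σx)²/n = 333 − 273.8 = 59.2
Sxy = Σxy − (Σx)(Σy)/n = -290.3 − (-241.24) = -49.06
Syy = Σy² − (Σy)²/n = 254.32 − 212.552 = 41.768
b = Sxy/Sxx = -49.06/59.2 = -0.828716
SSE = Syy − b·Sxy = 41.768 − (-0.828716)·(-49.06) = 1.111182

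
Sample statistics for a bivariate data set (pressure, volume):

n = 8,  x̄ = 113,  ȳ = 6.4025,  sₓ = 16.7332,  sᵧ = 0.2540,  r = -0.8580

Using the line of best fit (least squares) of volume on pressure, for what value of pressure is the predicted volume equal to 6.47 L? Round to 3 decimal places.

b = r · sᵧ/sₓ = -0.858 · 0.254/16.7332 = -0.013024
a = ȳ − b·x̄ = 6.4025 − (-0.013024)·113 = 7.874204
Set a + b·x = 6.47: x = (6.47 − 7.874204) / (-0.013024) = 107.817232

107.817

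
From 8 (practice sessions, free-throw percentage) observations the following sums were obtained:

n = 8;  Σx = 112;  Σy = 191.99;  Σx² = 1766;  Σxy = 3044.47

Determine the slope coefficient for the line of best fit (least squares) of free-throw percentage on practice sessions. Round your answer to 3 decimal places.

1.801

Sxx = Σx² − (Σx)²/n = 1766 − 1568 = 198
Sxy = Σxy − (Σx)(Σy)/n = 3044.47 − 2687.86 = 356.61
b = Sxy/Sxx = 356.61/198 = 1.801061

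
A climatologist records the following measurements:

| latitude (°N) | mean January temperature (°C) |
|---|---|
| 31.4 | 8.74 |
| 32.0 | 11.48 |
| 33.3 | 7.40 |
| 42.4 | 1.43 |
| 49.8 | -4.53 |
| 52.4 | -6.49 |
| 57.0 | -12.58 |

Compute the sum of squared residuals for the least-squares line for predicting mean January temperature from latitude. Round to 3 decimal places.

10.010

n = 7, Σx = 298.3, Σy = 5.45, Σxy = -333.882, Σx² = 13391.41, Σy² = 485.8803
Sxx = Σx² − (Σx)²/n = 13391.41 − 12711.841429 = 679.568571
Sxy = Σxy − (Σx)(Σy)/n = -333.882 − 232.247857 = -566.129857
Syy = Σy² − (Σy)²/n = 485.8803 − 4.243214 = 481.637086
b = Sxy/Sxx = -566.129857/679.568571 = -0.833072
SSE = Syy − b·Sxy = 481.637086 − (-0.833072)·(-566.129857) = 10.009897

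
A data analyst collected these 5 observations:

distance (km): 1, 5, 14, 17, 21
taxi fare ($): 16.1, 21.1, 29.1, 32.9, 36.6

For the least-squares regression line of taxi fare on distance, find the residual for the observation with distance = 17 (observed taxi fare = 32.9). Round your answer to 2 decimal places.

n = 5, Σx = 58, Σy = 135.8, Σxy = 1856.9, Σx² = 952
Sxx = Σx² − (Σx)²/n = 952 − 672.8 = 279.2
Sxy = Σxy − (Σx)(Σy)/n = 1856.9 − 1575.28 = 281.62
b = Sxy/Sxx = 281.62/279.2 = 1.008668
a = ȳ − b·x̄ = 27.16 − 1.008668·11.6 = 15.459456
ŷ(17) = 15.459456 + 1.008668·17 = 32.606805
residual = y − ŷ = 32.9 − 32.606805 = 0.293195

0.29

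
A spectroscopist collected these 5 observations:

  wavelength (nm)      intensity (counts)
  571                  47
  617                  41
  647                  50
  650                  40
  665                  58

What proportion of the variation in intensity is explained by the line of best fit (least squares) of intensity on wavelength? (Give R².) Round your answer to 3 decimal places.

n = 5, Σx = 3150, Σy = 236, Σxy = 149054, Σx² = 1990064, Σy² = 11354
Sxx = Σx² − (Σx)²/n = 1990064 − 1984500 = 5564
Sxy = Σxy − (Σx)(Σy)/n = 149054 − 148680 = 374
Syy = Σy² − (Σy)²/n = 11354 − 11139.2 = 214.8
R² = Sxy²/(Sxx·Syy) = (374)²/(5564·214.8) = 0.117037

0.117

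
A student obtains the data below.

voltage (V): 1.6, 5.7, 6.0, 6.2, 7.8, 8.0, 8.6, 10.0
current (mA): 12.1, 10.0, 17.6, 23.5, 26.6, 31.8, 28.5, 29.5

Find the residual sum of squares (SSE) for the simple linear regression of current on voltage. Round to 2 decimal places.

n = 8, Σx = 53.9, Σy = 179.6, Σxy = 1329.64, Σx² = 408.29, Σy² = 4509.72
Sxx = Σx² − (Σx)²/n = 408.29 − 363.15125 = 45.13875
Sxy = Σxy − (Σx)(Σy)/n = 1329.64 − 1210.055 = 119.585
Syy = Σy² − (Σy)²/n = 4509.72 − 4032.02 = 477.7
b = Sxy/Sxx = 119.585/45.13875 = 2.649276
SSE = Syy − b·Sxy = 477.7 − 2.649276·119.585 = 160.886348

160.89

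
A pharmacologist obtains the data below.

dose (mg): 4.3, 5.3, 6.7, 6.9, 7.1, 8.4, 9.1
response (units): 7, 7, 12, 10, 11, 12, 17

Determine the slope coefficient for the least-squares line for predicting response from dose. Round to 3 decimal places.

n = 7, Σx = 47.8, Σy = 76, Σxy = 550.2, Σx² = 342.86
Sxx = Σx² − (Σx)²/n = 342.86 − 326.405714 = 16.454286
Sxy = Σxy − (Σx)(Σy)/n = 550.2 − 518.971429 = 31.228571
b = Sxy/Sxx = 31.228571/16.454286 = 1.897899

1.898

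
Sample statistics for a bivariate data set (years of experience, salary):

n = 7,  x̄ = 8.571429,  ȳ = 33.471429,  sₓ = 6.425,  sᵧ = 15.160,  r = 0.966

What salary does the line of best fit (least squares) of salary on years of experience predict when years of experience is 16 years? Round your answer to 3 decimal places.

50.403

b = r · sᵧ/sₓ = 0.966 · 15.16/6.425 = 2.279309
a = ȳ − b·x̄ = 33.471429 − 2.279309·8.571429 = 13.934494
ŷ(16) = a + b·16 = 13.934494 + 2.279309·16 = 50.403437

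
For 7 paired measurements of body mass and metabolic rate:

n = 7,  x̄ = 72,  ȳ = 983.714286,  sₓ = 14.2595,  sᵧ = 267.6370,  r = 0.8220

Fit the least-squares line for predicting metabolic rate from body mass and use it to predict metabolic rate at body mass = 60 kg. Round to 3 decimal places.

b = r · sᵧ/sₓ = 0.822 · 267.637/14.2595 = 15.428144
a = ȳ − b·x̄ = 983.714286 − 15.428144·72 = -127.112055
ŷ(60) = a + b·60 = -127.112055 + 15.428144·60 = 798.576563

798.577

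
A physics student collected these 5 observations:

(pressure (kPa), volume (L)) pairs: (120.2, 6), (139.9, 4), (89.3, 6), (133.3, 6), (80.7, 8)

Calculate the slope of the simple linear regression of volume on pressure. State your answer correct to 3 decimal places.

-0.042

n = 5, Σx = 563.4, Σy = 30, Σxy = 3262, Σx² = 66275.92
Sxx = Σx² − (Σx)²/n = 66275.92 − 63483.912 = 2792.008
Sxy = Σxy − (Σx)(Σy)/n = 3262 − 3380.4 = -118.4
b = Sxy/Sxx = -118.4/2792.008 = -0.042407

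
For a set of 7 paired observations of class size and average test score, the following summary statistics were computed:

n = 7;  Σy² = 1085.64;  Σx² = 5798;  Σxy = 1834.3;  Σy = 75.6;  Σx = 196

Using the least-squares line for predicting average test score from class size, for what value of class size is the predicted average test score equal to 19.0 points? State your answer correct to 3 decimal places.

19.002

Sxx = Σx² − (Σx)²/n = 5798 − 5488 = 310
Sxy = Σxy − (Σx)(Σy)/n = 1834.3 − 2116.8 = -282.5
b = Sxy/Sxx = -282.5/310 = -0.911290
a = ȳ − b·x̄ = 10.8 − (-0.911290)·28 = 36.316129
Set a + b·x = 19.0: x = (19.0 − 36.316129) / (-0.911290) = 19.001770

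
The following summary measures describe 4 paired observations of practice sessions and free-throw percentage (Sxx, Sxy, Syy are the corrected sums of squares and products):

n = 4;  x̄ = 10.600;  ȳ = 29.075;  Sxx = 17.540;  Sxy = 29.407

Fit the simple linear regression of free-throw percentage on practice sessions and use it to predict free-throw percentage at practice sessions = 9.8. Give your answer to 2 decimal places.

b = Sxy/Sxx = 29.407/17.54 = 1.676568
a = ȳ − b·x̄ = 29.075 − 1.676568·10.6 = 11.303381
ŷ(9.8) = a + b·9.8 = 11.303381 + 1.676568·9.8 = 27.733746

27.73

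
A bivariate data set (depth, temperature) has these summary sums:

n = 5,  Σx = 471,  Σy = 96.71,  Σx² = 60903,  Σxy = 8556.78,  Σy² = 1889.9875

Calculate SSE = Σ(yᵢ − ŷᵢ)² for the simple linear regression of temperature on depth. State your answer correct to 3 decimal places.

Sxx = Σx² − (Σx)²/n = 60903 − 44368.2 = 16534.8
Sxy = Σxy − (Σx)(Σy)/n = 8556.78 − 9110.082 = -553.302
Syy = Σy² − (Σy)²/n = 1889.9875 − 1870.56482 = 19.42268
b = Sxy/Sxx = -553.302/16534.8 = -0.033463
SSE = Syy − b·Sxy = 19.42268 − (-0.033463)·(-553.302) = 0.907603

0.908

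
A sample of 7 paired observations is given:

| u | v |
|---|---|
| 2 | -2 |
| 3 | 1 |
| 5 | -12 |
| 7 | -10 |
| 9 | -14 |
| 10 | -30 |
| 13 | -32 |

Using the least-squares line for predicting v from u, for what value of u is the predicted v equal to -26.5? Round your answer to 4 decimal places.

n = 7, Σx = 49, Σy = -99, Σxy = -973, Σx² = 437
Sxx = Σx² − (Σx)²/n = 437 − 343 = 94
Sxy = Σxy − (Σx)(Σy)/n = -973 − (-693) = -280
b = Sxy/Sxx = -280/94 = -2.978723
a = ȳ − b·x̄ = -14.142857 − (-2.978723)·7 = 6.708207
Set a + b·x = -26.5: x = (-26.5 − 6.708207) / (-2.978723) = 11.148469

11.1485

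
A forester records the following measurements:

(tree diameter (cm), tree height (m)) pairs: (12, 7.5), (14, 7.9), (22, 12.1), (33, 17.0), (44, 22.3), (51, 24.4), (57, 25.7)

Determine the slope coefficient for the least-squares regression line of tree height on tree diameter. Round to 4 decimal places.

0.4256

n = 7, Σx = 233, Σy = 116.9, Σxy = 4718.3, Σx² = 9699
Sxx = Σx² − (Σx)²/n = 9699 − 7755.571429 = 1943.428571
Sxy = Σxy − (Σx)(Σy)/n = 4718.3 − 3891.1 = 827.2
b = Sxy/Sxx = 827.2/1943.428571 = 0.425640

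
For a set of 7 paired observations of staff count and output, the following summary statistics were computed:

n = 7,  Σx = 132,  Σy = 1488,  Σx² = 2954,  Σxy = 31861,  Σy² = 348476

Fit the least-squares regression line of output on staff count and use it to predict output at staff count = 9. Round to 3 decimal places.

131.960

Sxx = Σx² − (Σx)²/n = 2954 − 2489.142857 = 464.857143
Sxy = Σxy − (Σx)(Σy)/n = 31861 − 28059.428571 = 3801.571429
b = Sxy/Sxx = 3801.571429/464.857143 = 8.177935
a = ȳ − b·x̄ = 212.571429 − 8.177935·18.857143 = 58.358943
ŷ(9) = a + b·9 = 58.358943 + 8.177935·9 = 131.960356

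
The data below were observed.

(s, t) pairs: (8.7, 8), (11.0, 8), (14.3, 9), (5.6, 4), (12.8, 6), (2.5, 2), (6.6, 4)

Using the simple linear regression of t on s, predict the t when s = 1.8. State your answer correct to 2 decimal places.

2.12

n = 7, Σx = 61.5, Σy = 41, Σxy = 416.9, Σx² = 646.19
Sxx = Σx² − (Σx)²/n = 646.19 − 540.321429 = 105.868571
Sxy = Σxy − (Σx)(Σy)/n = 416.9 − 360.214286 = 56.685714
b = Sxy/Sxx = 56.685714/105.868571 = 0.535435
a = ȳ − b·x̄ = 5.857143 − 0.535435·8.785714 = 1.152966
ŷ(1.8) = a + b·1.8 = 1.152966 + 0.535435·1.8 = 2.116749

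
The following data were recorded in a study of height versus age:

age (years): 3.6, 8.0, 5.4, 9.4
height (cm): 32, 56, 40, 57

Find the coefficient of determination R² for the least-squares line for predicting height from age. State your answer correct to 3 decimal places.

n = 4, Σx = 26.4, Σy = 185, Σxy = 1315, Σx² = 194.48, Σy² = 9009
Sxx = Σx² − (Σx)²/n = 194.48 − 174.24 = 20.24
Sxy = Σxy − (Σx)(Σy)/n = 1315 − 1221 = 94
Syy = Σy² − (Σy)²/n = 9009 − 8556.25 = 452.75
R² = Sxy²/(Sxx·Syy) = (94)²/(20.24·452.75) = 0.964244

0.964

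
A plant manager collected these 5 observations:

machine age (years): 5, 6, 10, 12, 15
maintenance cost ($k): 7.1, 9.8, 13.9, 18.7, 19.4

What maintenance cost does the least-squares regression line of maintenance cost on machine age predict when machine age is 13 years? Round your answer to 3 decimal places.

18.067

n = 5, Σx = 48, Σy = 68.9, Σxy = 748.7, Σx² = 530
Sxx = Σx² − (Σx)²/n = 530 − 460.8 = 69.2
Sxy = Σxy − (Σx)(Σy)/n = 748.7 − 661.44 = 87.26
b = Sxy/Sxx = 87.26/69.2 = 1.260983
a = ȳ − b·x̄ = 13.78 − 1.260983·9.6 = 1.674566
ŷ(13) = a + b·13 = 1.674566 + 1.260983·13 = 18.067341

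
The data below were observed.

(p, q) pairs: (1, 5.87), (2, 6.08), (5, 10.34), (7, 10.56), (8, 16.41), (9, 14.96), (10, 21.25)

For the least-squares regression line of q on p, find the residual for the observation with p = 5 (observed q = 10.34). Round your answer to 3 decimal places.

-0.353

n = 7, Σx = 42, Σy = 85.47, Σxy = 622.07, Σx² = 324
Sxx = Σx² − (Σx)²/n = 324 − 252 = 72
Sxy = Σxy − (Σx)(Σy)/n = 622.07 − 512.82 = 109.25
b = Sxy/Sxx = 109.25/72 = 1.517361
a = ȳ − b·x̄ = 12.21 − 1.517361·6 = 3.105833
ŷ(5) = 3.105833 + 1.517361·5 = 10.692639
residual = y − ŷ = 10.34 − 10.692639 = -0.352639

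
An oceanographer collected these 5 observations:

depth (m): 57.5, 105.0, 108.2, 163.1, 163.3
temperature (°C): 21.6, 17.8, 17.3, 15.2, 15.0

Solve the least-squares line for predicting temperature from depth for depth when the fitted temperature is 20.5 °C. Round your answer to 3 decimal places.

65.863

n = 5, Σx = 597.1, Σy = 86.9, Σxy = 9911.48, Σx² = 79306.99
Sxx = Σx² − (Σx)²/n = 79306.99 − 71305.682 = 8001.308
Sxy = Σxy − (Σx)(Σy)/n = 9911.48 − 10377.598 = -466.118
b = Sxy/Sxx = -466.118/8001.308 = -0.058255
a = ȳ − b·x̄ = 17.38 − (-0.058255)·119.42 = 24.336839
Set a + b·x = 20.5: x = (20.5 − 24.336839) / (-0.058255) = 65.862573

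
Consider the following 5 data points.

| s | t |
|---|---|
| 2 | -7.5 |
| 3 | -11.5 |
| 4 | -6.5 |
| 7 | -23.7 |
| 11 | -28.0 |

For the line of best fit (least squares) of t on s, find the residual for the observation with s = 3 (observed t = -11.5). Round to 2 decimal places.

-2.04

n = 5, Σx = 27, Σy = -77.2, Σxy = -549.4, Σx² = 199
Sxx = Σx² − (Σx)²/n = 199 − 145.8 = 53.2
Sxy = Σxy − (Σx)(Σy)/n = -549.4 − (-416.88) = -132.52
b = Sxy/Sxx = -132.52/53.2 = -2.490977
a = ȳ − b·x̄ = -15.44 − (-2.490977)·5.4 = -1.988722
ŷ(3) = -1.988722 + (-2.490977)·3 = -9.461654
residual = y − ŷ = -11.5 − (-9.461654) = -2.038346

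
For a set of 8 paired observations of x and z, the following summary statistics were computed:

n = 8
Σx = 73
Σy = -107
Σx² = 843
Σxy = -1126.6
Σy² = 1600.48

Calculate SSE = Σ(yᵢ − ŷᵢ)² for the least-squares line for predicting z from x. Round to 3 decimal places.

41.765

Sxx = Σx² − (Σx)²/n = 843 − 666.125 = 176.875
Sxy = Σxy − (Σx)(Σy)/n = -1126.6 − (-976.375) = -150.225
Syy = Σy² − (Σy)²/n = 1600.48 − 1431.125 = 169.355
b = Sxy/Sxx = -150.225/176.875 = -0.849329
SSE = Syy − b·Sxy = 169.355 − (-0.849329)·(-150.225) = 41.764608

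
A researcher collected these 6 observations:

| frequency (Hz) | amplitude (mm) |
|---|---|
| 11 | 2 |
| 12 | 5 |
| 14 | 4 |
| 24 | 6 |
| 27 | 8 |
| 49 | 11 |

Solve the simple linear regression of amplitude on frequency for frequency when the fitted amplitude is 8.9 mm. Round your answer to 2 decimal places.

n = 6, Σx = 137, Σy = 36, Σxy = 1037, Σx² = 4167
Sxx = Σx² − (Σx)²/n = 4167 − 3128.166667 = 1038.833333
Sxy = Σxy − (Σx)(Σy)/n = 1037 − 822 = 215
b = Sxy/Sxx = 215/1038.833333 = 0.206963
a = ȳ − b·x̄ = 6 − 0.206963·22.833333 = 1.274346
Set a + b·x = 8.9: x = (8.9 − 1.274346) / 0.206963 = 36.845504

36.85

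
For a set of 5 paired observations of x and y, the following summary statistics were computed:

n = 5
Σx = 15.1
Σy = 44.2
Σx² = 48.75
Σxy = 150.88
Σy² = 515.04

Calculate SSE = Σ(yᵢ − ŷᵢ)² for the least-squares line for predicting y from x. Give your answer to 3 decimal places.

Sxx = Σx² − (Σx)²/n = 48.75 − 45.602 = 3.148
Sxy = Σxy − (Σx)(Σy)/n = 150.88 − 133.484 = 17.396
Syy = Σy² − (Σy)²/n = 515.04 − 390.728 = 124.312
b = Sxy/Sxx = 17.396/3.148 = 5.526048
SSE = Syy − b·Sxy = 124.312 − 5.526048·17.396 = 28.180864

28.181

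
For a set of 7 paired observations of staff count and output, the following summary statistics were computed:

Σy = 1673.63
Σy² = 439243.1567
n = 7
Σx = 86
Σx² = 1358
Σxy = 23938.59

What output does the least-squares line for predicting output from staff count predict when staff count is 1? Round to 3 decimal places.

Sxx = Σx² − (Σx)²/n = 1358 − 1056.571429 = 301.428571
Sxy = Σxy − (Σx)(Σy)/n = 23938.59 − 20561.74 = 3376.85
b = Sxy/Sxx = 3376.85/301.428571 = 11.202820
a = ȳ − b·x̄ = 239.09 − 11.202820·12.285714 = 101.455355
ŷ(1) = a + b·1 = 101.455355 + 11.202820·1 = 112.658175

112.658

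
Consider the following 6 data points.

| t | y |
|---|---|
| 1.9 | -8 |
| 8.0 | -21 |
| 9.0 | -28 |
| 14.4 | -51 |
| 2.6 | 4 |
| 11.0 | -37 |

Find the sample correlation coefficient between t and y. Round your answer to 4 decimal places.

n = 6, Σx = 46.9, Σy = -141, Σxy = -1566.2, Σx² = 483.73, Σy² = 5275
Sxx = Σx² − (Σx)²/n = 483.73 − 366.601667 = 117.128333
Sxy = Σxy − (Σx)(Σy)/n = -1566.2 − (-1102.15) = -464.05
Syy = Σy² − (Σy)²/n = 5275 − 3313.5 = 1961.5
r = Sxy/√(Sxx·Syy) = -464.05/√(229747.225833) = -464.05/479.319545 = -0.968143

-0.9681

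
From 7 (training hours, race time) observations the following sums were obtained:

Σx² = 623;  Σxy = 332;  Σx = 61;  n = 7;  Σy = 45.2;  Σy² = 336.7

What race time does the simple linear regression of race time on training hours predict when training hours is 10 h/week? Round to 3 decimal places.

Sxx = Σx² − (Σx)²/n = 623 − 531.571429 = 91.428571
Sxy = Σxy − (Σx)(Σy)/n = 332 − 393.885714 = -61.885714
b = Sxy/Sxx = -61.885714/91.428571 = -0.676875
a = ȳ − b·x̄ = 6.457143 − (-0.676875)·8.714286 = 12.355625
ŷ(10) = a + b·10 = 12.355625 + (-0.676875)·10 = 5.586875

5.587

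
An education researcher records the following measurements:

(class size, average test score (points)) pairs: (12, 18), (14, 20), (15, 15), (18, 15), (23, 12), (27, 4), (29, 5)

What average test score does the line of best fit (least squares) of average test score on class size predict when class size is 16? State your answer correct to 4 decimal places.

15.9722

n = 7, Σx = 138, Σy = 89, Σxy = 1520, Σx² = 2988
Sxx = Σx² − (Σx)²/n = 2988 − 2720.571429 = 267.428571
Sxy = Σxy − (Σx)(Σy)/n = 1520 − 1754.571429 = -234.571429
b = Sxy/Sxx = -234.571429/267.428571 = -0.877137
a = ȳ − b·x̄ = 12.714286 − (-0.877137)·19.714286 = 30.006410
ŷ(16) = a + b·16 = 30.006410 + (-0.877137)·16 = 15.972222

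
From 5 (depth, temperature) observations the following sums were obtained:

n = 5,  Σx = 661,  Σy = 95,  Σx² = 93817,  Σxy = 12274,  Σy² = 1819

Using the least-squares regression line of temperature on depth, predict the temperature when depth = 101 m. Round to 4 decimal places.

Sxx = Σx² − (Σx)²/n = 93817 − 87384.2 = 6432.8
Sxy = Σxy − (Σx)(Σy)/n = 12274 − 12559 = -285
b = Sxy/Sxx = -285/6432.8 = -0.044304
a = ȳ − b·x̄ = 19 − (-0.044304)·132.2 = 24.857014
ŷ(101) = a + b·101 = 24.857014 + (-0.044304)·101 = 20.382291

20.3823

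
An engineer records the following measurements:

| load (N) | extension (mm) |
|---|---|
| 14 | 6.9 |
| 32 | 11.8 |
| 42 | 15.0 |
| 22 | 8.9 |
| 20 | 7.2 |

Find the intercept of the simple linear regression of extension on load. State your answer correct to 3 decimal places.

n = 5, Σx = 130, Σy = 49.8, Σxy = 1444, Σx² = 3868
Sxx = Σx² − (Σx)²/n = 3868 − 3380 = 488
Sxy = Σxy − (Σx)(Σy)/n = 1444 − 1294.8 = 149.2
b = Sxy/Sxx = 149.2/488 = 0.305738
a = ȳ − b·x̄ = 9.96 − 0.305738·26 = 2.010820

2.011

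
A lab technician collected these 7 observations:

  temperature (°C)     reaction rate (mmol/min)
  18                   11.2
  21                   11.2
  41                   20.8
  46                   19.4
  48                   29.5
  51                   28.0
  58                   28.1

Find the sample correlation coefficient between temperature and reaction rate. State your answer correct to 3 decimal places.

n = 7, Σx = 283, Σy = 148.2, Σxy = 6655.8, Σx² = 12831, Σy² = 3503.74
Sxx = Σx² − (Σx)²/n = 12831 − 11441.285714 = 1389.714286
Sxy = Σxy − (Σx)(Σy)/n = 6655.8 − 5991.514286 = 664.285714
Syy = Σy² − (Σy)²/n = 3503.74 − 3137.605714 = 366.134286
r = Sxy/√(Sxx·Syy) = 664.285714/√(508822.047347) = 664.285714/713.317634 = 0.931262

0.931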